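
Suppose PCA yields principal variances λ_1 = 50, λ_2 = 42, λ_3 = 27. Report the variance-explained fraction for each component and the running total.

Step 1 — total variance = trace(Sigma) = Σ λ_i = 50 + 42 + 27 = 119.

Step 2 — fraction explained by component i = λ_i / Σ λ:
  PC1: 50/119 = 0.4202
  PC2: 42/119 = 0.3529
  PC3: 27/119 = 0.2269

Step 3 — cumulative fraction after k components = (λ_1 + ... + λ_k) / Σ λ:
  k = 1: 50/119 = 0.4202
  k = 2: (50 + 42)/119 = 92/119 = 0.7731
  k = 3: (50 + 42 + 27)/119 = 119/119 = 1

Summary (fraction, with percent):

explained: PC1 0.4202 (42.02%), PC2 0.3529 (35.29%), PC3 0.2269 (22.69%);  cumulative: 0.4202, 0.7731, 1


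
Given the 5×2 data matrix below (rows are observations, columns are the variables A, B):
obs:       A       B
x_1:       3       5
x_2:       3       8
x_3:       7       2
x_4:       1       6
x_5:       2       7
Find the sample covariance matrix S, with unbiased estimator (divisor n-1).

Step 1 — column means:
  mean(A) = (3 + 3 + 7 + 1 + 2) / 5 = 16/5 = 3.2
  mean(B) = (5 + 8 + 2 + 6 + 7) / 5 = 28/5 = 5.6

Step 2 — sample covariance S[i,j] = (1/(n-1)) · Σ_k (x_{k,i} - mean_i) · (x_{k,j} - mean_j), with n-1 = 4.
  S[A,A] = ((-0.2)·(-0.2) + (-0.2)·(-0.2) + (3.8)·(3.8) + (-2.2)·(-2.2) + (-1.2)·(-1.2)) / 4 = 20.8/4 = 5.2
  S[A,B] = ((-0.2)·(-0.6) + (-0.2)·(2.4) + (3.8)·(-3.6) + (-2.2)·(0.4) + (-1.2)·(1.4)) / 4 = -16.6/4 = -4.15
  S[B,B] = ((-0.6)·(-0.6) + (2.4)·(2.4) + (-3.6)·(-3.6) + (0.4)·(0.4) + (1.4)·(1.4)) / 4 = 21.2/4 = 5.3

S is symmetric (S[j,i] = S[i,j]). Assembling:

S = [[5.2, -4.15],
 [-4.15, 5.3]]


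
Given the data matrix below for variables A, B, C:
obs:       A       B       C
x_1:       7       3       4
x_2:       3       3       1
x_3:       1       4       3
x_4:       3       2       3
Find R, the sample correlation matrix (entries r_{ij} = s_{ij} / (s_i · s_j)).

Step 1 — column means:
  mean(A) = (7 + 3 + 1 + 3) / 4 = 14/4 = 3.5
  mean(B) = (3 + 3 + 4 + 2) / 4 = 12/4 = 3
  mean(C) = (4 + 1 + 3 + 3) / 4 = 11/4 = 2.75

Step 2 — sample variances and covariances s[i,j] = (1/(n-1)) · Σ_k (x_{k,i} - mean_i) · (x_{k,j} - mean_j), with n-1 = 3:
  s[A,A] = ((3.5)·(3.5) + (-0.5)·(-0.5) + (-2.5)·(-2.5) + (-0.5)·(-0.5)) / 3 = 19/3 = 6.3333
  s[A,B] = ((3.5)·(0) + (-0.5)·(0) + (-2.5)·(1) + (-0.5)·(-1)) / 3 = -2/3 = -0.6667
  s[A,C] = ((3.5)·(1.25) + (-0.5)·(-1.75) + (-2.5)·(0.25) + (-0.5)·(0.25)) / 3 = 4.5/3 = 1.5
  s[B,B] = ((0)·(0) + (0)·(0) + (1)·(1) + (-1)·(-1)) / 3 = 2/3 = 0.6667
  s[B,C] = ((0)·(1.25) + (0)·(-1.75) + (1)·(0.25) + (-1)·(0.25)) / 3 = 0/3 = 0
  s[C,C] = ((1.25)·(1.25) + (-1.75)·(-1.75) + (0.25)·(0.25) + (0.25)·(0.25)) / 3 = 4.75/3 = 1.5833
  Sample standard deviations s_i = √(s[i,i]):
  s(A) = √(6.3333) = 2.5166
  s(B) = √(0.6667) = 0.8165
  s(C) = √(1.5833) = 1.2583

Step 3 — r_{ij} = s_{ij} / (s_i · s_j):
  r[A,A] = 1 (diagonal).
  r[A,B] = -0.6667 / (2.5166 · 0.8165) = -0.6667 / 2.0548 = -0.3244
  r[A,C] = 1.5 / (2.5166 · 1.2583) = 1.5 / 3.1667 = 0.4737
  r[B,B] = 1 (diagonal).
  r[B,C] = 0 / (0.8165 · 1.2583) = 0 / 1.0274 = 0
  r[C,C] = 1 (diagonal).

R is symmetric with unit diagonal. Assembling:

R = [[1, -0.3244, 0.4737],
 [-0.3244, 1, 0],
 [0.4737, 0, 1]]


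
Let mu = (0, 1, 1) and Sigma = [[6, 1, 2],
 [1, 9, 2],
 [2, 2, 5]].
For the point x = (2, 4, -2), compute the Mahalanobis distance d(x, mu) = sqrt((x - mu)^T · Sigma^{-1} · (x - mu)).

Step 1 — centre the observation: (x - mu) = (2, 3, -3).

Step 2 — invert Sigma (cofactor / det for 3×3, or solve directly):
  Sigma^{-1} = [[0.1925, -0.0047, -0.0751],
 [-0.0047, 0.1221, -0.0469],
 [-0.0751, -0.0469, 0.2488]].

Step 3 — form the quadratic (x - mu)^T · Sigma^{-1} · (x - mu):
  Sigma^{-1} · (x - mu) = (0.5962, 0.4977, -1.0376).
  (x - mu)^T · [Sigma^{-1} · (x - mu)] = (2)·(0.5962) + (3)·(0.4977) + (-3)·(-1.0376) = 5.7981.

Step 4 — take square root: d = √(5.7981) ≈ 2.4079.

d(x, mu) = √(5.7981) ≈ 2.4079


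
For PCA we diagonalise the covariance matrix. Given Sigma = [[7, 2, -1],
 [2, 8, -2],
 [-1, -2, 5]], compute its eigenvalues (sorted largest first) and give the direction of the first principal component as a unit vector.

Step 1 — characteristic polynomial p(λ) = det(λI - Sigma) = λ³ - tr·λ² + c_1·λ - det, where tr = trace, c_1 = sum of the principal 2×2 minors, det = det(Sigma):
  tr = 7 + 8 + 5 = 20,
  c_1 = (7·8 - (2)²) + (7·5 - (-1)²) + (8·5 - (-2)²) = 52 + 34 + 36 = 122,
  det = 7·(8·5 - (-2)²) - (2)·((2)·5 - (-2)·(-1)) + (-1)·((2)·(-2) - 8·(-1)) = 7·(36) - (2)·(8) + (-1)·(4) = 232.
  So p(λ) = λ³ - 20λ² + 122λ - 232.
Step 2 — look for an integer root (rational root theorem: any rational root is an integer divisor of 232). Testing λ = 4:
  p(4) = 64 - 320 + 488 - 232 = 0  ✓
  Dividing out (λ - 4): p(λ) = (λ - 4)(λ² - 16λ + 58).
Step 3 — remaining eigenvalues from the quadratic λ² - 16λ + 58 = 0:
  Δ = 16² - 4·58 = 256 - 232 = 24,  λ = (16 ± √24)/2 = (16 ± 4.899)/2 ≈ 10.4495 or 5.5505.
  Sorted: λ_1 = 10.4495,  λ_2 = 5.5505,  λ_3 = 4  (check: sum = 20 = tr ✓).

Step 4 — unit eigenvector for λ_1 ≈ 10.4495: v spans the null space of (Sigma - λ_1 I), whose rows are
  r_1 = (-3.4495, 2, -1),  r_2 = (2, -2.4495, -2),  r_3 = (-1, -2, -5.4495).
  v is orthogonal to every row, so take v ∝ r_1 × r_2 = ((2)·(-2) - (-1)·(-2.4495), (-1)·(2) - (-3.4495)·(-2), (-3.4495)·(-2.4495) - (2)·(2)) ≈ (-6.4495, -8.899, 4.4495).
  Rescale (multiply by -1 so the first nonzero entry is positive): u = (6.4495, 8.899, -4.4495).
  ||u|| = √((6.4495)² + (8.899)² + (-4.4495)²) = √(140.5857) ≈ 11.8569,  v_1 = u/||u|| ≈ (0.5439, 0.7505, -0.3753) (||v_1|| = 1).

λ_1 = 10.4495,  λ_2 = 5.5505,  λ_3 = 4;  v_1 ≈ (0.5439, 0.7505, -0.3753)


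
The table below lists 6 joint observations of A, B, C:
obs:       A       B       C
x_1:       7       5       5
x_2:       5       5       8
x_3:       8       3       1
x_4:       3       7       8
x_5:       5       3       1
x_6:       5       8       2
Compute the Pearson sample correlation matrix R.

Step 1 — column means:
  mean(A) = (7 + 5 + 8 + 3 + 5 + 5) / 6 = 33/6 = 5.5
  mean(B) = (5 + 5 + 3 + 7 + 3 + 8) / 6 = 31/6 = 5.1667
  mean(C) = (5 + 8 + 1 + 8 + 1 + 2) / 6 = 25/6 = 4.1667

Step 2 — sample variances and covariances s[i,j] = (1/(n-1)) · Σ_k (x_{k,i} - mean_i) · (x_{k,j} - mean_j), with n-1 = 5:
  s[A,A] = ((1.5)·(1.5) + (-0.5)·(-0.5) + (2.5)·(2.5) + (-2.5)·(-2.5) + (-0.5)·(-0.5) + (-0.5)·(-0.5)) / 5 = 15.5/5 = 3.1
  s[A,B] = ((1.5)·(-0.1667) + (-0.5)·(-0.1667) + (2.5)·(-2.1667) + (-2.5)·(1.8333) + (-0.5)·(-2.1667) + (-0.5)·(2.8333)) / 5 = -10.5/5 = -2.1
  s[A,C] = ((1.5)·(0.8333) + (-0.5)·(3.8333) + (2.5)·(-3.1667) + (-2.5)·(3.8333) + (-0.5)·(-3.1667) + (-0.5)·(-2.1667)) / 5 = -15.5/5 = -3.1
  s[B,B] = ((-0.1667)·(-0.1667) + (-0.1667)·(-0.1667) + (-2.1667)·(-2.1667) + (1.8333)·(1.8333) + (-2.1667)·(-2.1667) + (2.8333)·(2.8333)) / 5 = 20.8333/5 = 4.1667
  s[B,C] = ((-0.1667)·(0.8333) + (-0.1667)·(3.8333) + (-2.1667)·(-3.1667) + (1.8333)·(3.8333) + (-2.1667)·(-3.1667) + (2.8333)·(-2.1667)) / 5 = 13.8333/5 = 2.7667
  s[C,C] = ((0.8333)·(0.8333) + (3.8333)·(3.8333) + (-3.1667)·(-3.1667) + (3.8333)·(3.8333) + (-3.1667)·(-3.1667) + (-2.1667)·(-2.1667)) / 5 = 54.8333/5 = 10.9667
  Sample standard deviations s_i = √(s[i,i]):
  s(A) = √(3.1) = 1.7607
  s(B) = √(4.1667) = 2.0412
  s(C) = √(10.9667) = 3.3116

Step 3 — r_{ij} = s_{ij} / (s_i · s_j):
  r[A,A] = 1 (diagonal).
  r[A,B] = -2.1 / (1.7607 · 2.0412) = -2.1 / 3.594 = -0.5843
  r[A,C] = -3.1 / (1.7607 · 3.3116) = -3.1 / 5.8307 = -0.5317
  r[B,B] = 1 (diagonal).
  r[B,C] = 2.7667 / (2.0412 · 3.3116) = 2.7667 / 6.7598 = 0.4093
  r[C,C] = 1 (diagonal).

R is symmetric with unit diagonal. Assembling:

R = [[1, -0.5843, -0.5317],
 [-0.5843, 1, 0.4093],
 [-0.5317, 0.4093, 1]]


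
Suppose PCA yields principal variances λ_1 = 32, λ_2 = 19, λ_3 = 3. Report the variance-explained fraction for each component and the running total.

Step 1 — total variance = trace(Sigma) = Σ λ_i = 32 + 19 + 3 = 54.

Step 2 — fraction explained by component i = λ_i / Σ λ:
  PC1: 32/54 = 0.5926
  PC2: 19/54 = 0.3519
  PC3: 3/54 = 0.0556

Step 3 — cumulative fraction after k components = (λ_1 + ... + λ_k) / Σ λ:
  k = 1: 32/54 = 0.5926
  k = 2: (32 + 19)/54 = 51/54 = 0.9444
  k = 3: (32 + 19 + 3)/54 = 54/54 = 1

Summary (fraction, with percent):

explained: PC1 0.5926 (59.26%), PC2 0.3519 (35.19%), PC3 0.0556 (5.56%);  cumulative: 0.5926, 0.9444, 1


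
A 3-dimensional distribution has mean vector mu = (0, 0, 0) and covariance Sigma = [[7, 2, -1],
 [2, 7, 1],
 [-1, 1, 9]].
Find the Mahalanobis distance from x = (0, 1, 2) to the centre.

Step 1 — centre the observation: (x - mu) = (0, 1, 2).

Step 2 — invert Sigma (cofactor / det for 3×3, or solve directly):
  Sigma^{-1} = [[0.1602, -0.0491, 0.0233],
 [-0.0491, 0.1602, -0.0233],
 [0.0233, -0.0233, 0.1163]].

Step 3 — form the quadratic (x - mu)^T · Sigma^{-1} · (x - mu):
  Sigma^{-1} · (x - mu) = (-0.0026, 0.1137, 0.2093).
  (x - mu)^T · [Sigma^{-1} · (x - mu)] = (0)·(-0.0026) + (1)·(0.1137) + (2)·(0.2093) = 0.5323.

Step 4 — take square root: d = √(0.5323) ≈ 0.7296.

d(x, mu) = √(0.5323) ≈ 0.7296


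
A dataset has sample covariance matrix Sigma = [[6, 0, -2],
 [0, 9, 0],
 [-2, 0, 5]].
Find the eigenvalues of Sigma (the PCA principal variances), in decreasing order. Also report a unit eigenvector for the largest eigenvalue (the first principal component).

Step 1 — characteristic polynomial p(λ) = det(λI - Sigma) = λ³ - tr·λ² + c_1·λ - det, where tr = trace, c_1 = sum of the principal 2×2 minors, det = det(Sigma):
  tr = 6 + 9 + 5 = 20,
  c_1 = (6·9 - (0)²) + (6·5 - (-2)²) + (9·5 - (0)²) = 54 + 26 + 45 = 125,
  det = 6·(9·5 - (0)²) - (0)·((0)·5 - (0)·(-2)) + (-2)·((0)·(0) - 9·(-2)) = 6·(45) - (0)·(0) + (-2)·(18) = 234.
  So p(λ) = λ³ - 20λ² + 125λ - 234.
Step 2 — look for an integer root (rational root theorem: any rational root is an integer divisor of 234). Testing λ = 9:
  p(9) = 729 - 1620 + 1125 - 234 = 0  ✓
  Dividing out (λ - 9): p(λ) = (λ - 9)(λ² - 11λ + 26).
Step 3 — remaining eigenvalues from the quadratic λ² - 11λ + 26 = 0:
  Δ = 11² - 4·26 = 121 - 104 = 17,  λ = (11 ± √17)/2 = (11 ± 4.1231)/2 ≈ 7.5616 or 3.4384.
  Sorted: λ_1 = 9,  λ_2 = 7.5616,  λ_3 = 3.4384  (check: sum = 20 = tr ✓).

Step 4 — unit eigenvector for λ_1 = 9: v spans the null space of (Sigma - λ_1 I), whose rows are
  r_1 = (-3, 0, -2),  r_2 = (0, 0, 0),  r_3 = (-2, 0, -4).
  v is orthogonal to every row, so take v ∝ r_1 × r_3 = ((0)·(-4) - (-2)·(0), (-2)·(-2) - (-3)·(-4), (-3)·(0) - (0)·(-2)) = (0, -8, 0).
  Rescale (divide by 8; multiply by -1 so the first nonzero entry is positive): u = (0, 1, 0).
  ||u|| = √((0)² + (1)² + (0)²) = √(1) = 1,  v_1 = u/||u|| ≈ (0, 1, 0) (||v_1|| = 1).

λ_1 = 9,  λ_2 = 7.5616,  λ_3 = 3.4384;  v_1 ≈ (0, 1, 0)


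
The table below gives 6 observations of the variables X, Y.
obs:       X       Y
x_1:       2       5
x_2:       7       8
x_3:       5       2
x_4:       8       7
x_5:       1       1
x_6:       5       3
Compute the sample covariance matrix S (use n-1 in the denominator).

Step 1 — column means:
  mean(X) = (2 + 7 + 5 + 8 + 1 + 5) / 6 = 28/6 = 4.6667
  mean(Y) = (5 + 8 + 2 + 7 + 1 + 3) / 6 = 26/6 = 4.3333

Step 2 — sample covariance S[i,j] = (1/(n-1)) · Σ_k (x_{k,i} - mean_i) · (x_{k,j} - mean_j), with n-1 = 5.
  S[X,X] = ((-2.6667)·(-2.6667) + (2.3333)·(2.3333) + (0.3333)·(0.3333) + (3.3333)·(3.3333) + (-3.6667)·(-3.6667) + (0.3333)·(0.3333)) / 5 = 37.3333/5 = 7.4667
  S[X,Y] = ((-2.6667)·(0.6667) + (2.3333)·(3.6667) + (0.3333)·(-2.3333) + (3.3333)·(2.6667) + (-3.6667)·(-3.3333) + (0.3333)·(-1.3333)) / 5 = 26.6667/5 = 5.3333
  S[Y,Y] = ((0.6667)·(0.6667) + (3.6667)·(3.6667) + (-2.3333)·(-2.3333) + (2.6667)·(2.6667) + (-3.3333)·(-3.3333) + (-1.3333)·(-1.3333)) / 5 = 39.3333/5 = 7.8667

S is symmetric (S[j,i] = S[i,j]). Assembling:

S = [[7.4667, 5.3333],
 [5.3333, 7.8667]]


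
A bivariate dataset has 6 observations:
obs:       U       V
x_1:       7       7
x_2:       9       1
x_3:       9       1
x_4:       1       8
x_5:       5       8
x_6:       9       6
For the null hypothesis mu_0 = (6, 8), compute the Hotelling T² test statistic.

Step 1 — sample mean vector:
  mean(U) = (7 + 9 + 9 + 1 + 5 + 9) / 6 = 40/6 = 6.6667
  mean(V) = (7 + 1 + 1 + 8 + 8 + 6) / 6 = 31/6 = 5.1667
  x̄ = (6.6667, 5.1667),  deviation x̄ - mu_0 = (6.6667, 5.1667) - (6, 8) = (0.6667, -2.8333).

Step 2 — sample covariance matrix, S[i,j] = (1/(n-1)) · Σ_k (x_{k,i} - mean_i) · (x_{k,j} - mean_j), divisor n-1 = 5:
  S[U,U] = ((0.3333)·(0.3333) + (2.3333)·(2.3333) + (2.3333)·(2.3333) + (-5.6667)·(-5.6667) + (-1.6667)·(-1.6667) + (2.3333)·(2.3333)) / 5 = 51.3333/5 = 10.2667
  S[U,V] = ((0.3333)·(1.8333) + (2.3333)·(-4.1667) + (2.3333)·(-4.1667) + (-5.6667)·(2.8333) + (-1.6667)·(2.8333) + (2.3333)·(0.8333)) / 5 = -37.6667/5 = -7.5333
  S[V,V] = ((1.8333)·(1.8333) + (-4.1667)·(-4.1667) + (-4.1667)·(-4.1667) + (2.8333)·(2.8333) + (2.8333)·(2.8333) + (0.8333)·(0.8333)) / 5 = 54.8333/5 = 10.9667
  S = [[10.2667, -7.5333],
 [-7.5333, 10.9667]].

Step 3 — invert S. det(S) = 10.2667·10.9667 - (-7.5333)² = 55.84.
  S^{-1} = (1/det) · [[d, -b], [-b, a]] = [[0.1964, 0.1349],
 [0.1349, 0.1839]].

Step 4 — quadratic form (x̄ - mu_0)^T · S^{-1} · (x̄ - mu_0):
  S^{-1} · (x̄ - mu_0) = (-0.2513, -0.431),
  (x̄ - mu_0)^T · [...] = (0.6667)·(-0.2513) + (-2.8333)·(-0.431) = 1.0536.

Step 5 — scale by n: T² = 6 · 1.0536 = 6.3216.

T² ≈ 6.3216


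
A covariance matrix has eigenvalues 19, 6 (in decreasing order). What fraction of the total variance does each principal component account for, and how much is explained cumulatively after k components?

Step 1 — total variance = trace(Sigma) = Σ λ_i = 19 + 6 = 25.

Step 2 — fraction explained by component i = λ_i / Σ λ:
  PC1: 19/25 = 0.76
  PC2: 6/25 = 0.24

Step 3 — cumulative fraction after k components = (λ_1 + ... + λ_k) / Σ λ:
  k = 1: 19/25 = 0.76
  k = 2: (19 + 6)/25 = 25/25 = 1

Summary (fraction, with percent):

explained: PC1 0.76 (76%), PC2 0.24 (24%);  cumulative: 0.76, 1


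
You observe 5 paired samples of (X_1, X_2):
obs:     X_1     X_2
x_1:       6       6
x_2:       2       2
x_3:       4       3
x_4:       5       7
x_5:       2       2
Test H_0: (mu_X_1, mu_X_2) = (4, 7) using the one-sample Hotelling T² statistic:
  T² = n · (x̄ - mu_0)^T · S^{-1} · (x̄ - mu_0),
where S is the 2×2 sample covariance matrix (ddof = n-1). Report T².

Step 1 — sample mean vector:
  mean(X_1) = (6 + 2 + 4 + 5 + 2) / 5 = 19/5 = 3.8
  mean(X_2) = (6 + 2 + 3 + 7 + 2) / 5 = 20/5 = 4
  x̄ = (3.8, 4),  deviation x̄ - mu_0 = (3.8, 4) - (4, 7) = (-0.2, -3).

Step 2 — sample covariance matrix, S[i,j] = (1/(n-1)) · Σ_k (x_{k,i} - mean_i) · (x_{k,j} - mean_j), divisor n-1 = 4:
  S[X_1,X_1] = ((2.2)·(2.2) + (-1.8)·(-1.8) + (0.2)·(0.2) + (1.2)·(1.2) + (-1.8)·(-1.8)) / 4 = 12.8/4 = 3.2
  S[X_1,X_2] = ((2.2)·(2) + (-1.8)·(-2) + (0.2)·(-1) + (1.2)·(3) + (-1.8)·(-2)) / 4 = 15/4 = 3.75
  S[X_2,X_2] = ((2)·(2) + (-2)·(-2) + (-1)·(-1) + (3)·(3) + (-2)·(-2)) / 4 = 22/4 = 5.5
  S = [[3.2, 3.75],
 [3.75, 5.5]].

Step 3 — invert S. det(S) = 3.2·5.5 - (3.75)² = 3.5375.
  S^{-1} = (1/det) · [[d, -b], [-b, a]] = [[1.5548, -1.0601],
 [-1.0601, 0.9046]].

Step 4 — quadratic form (x̄ - mu_0)^T · S^{-1} · (x̄ - mu_0):
  S^{-1} · (x̄ - mu_0) = (2.8693, -2.5018),
  (x̄ - mu_0)^T · [...] = (-0.2)·(2.8693) + (-3)·(-2.5018) = 6.9314.

Step 5 — scale by n: T² = 5 · 6.9314 = 34.6572.

T² ≈ 34.6572


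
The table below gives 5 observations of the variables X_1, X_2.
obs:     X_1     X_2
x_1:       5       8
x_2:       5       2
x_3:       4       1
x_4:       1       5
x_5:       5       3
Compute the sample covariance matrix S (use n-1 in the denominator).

Step 1 — column means:
  mean(X_1) = (5 + 5 + 4 + 1 + 5) / 5 = 20/5 = 4
  mean(X_2) = (8 + 2 + 1 + 5 + 3) / 5 = 19/5 = 3.8

Step 2 — sample covariance S[i,j] = (1/(n-1)) · Σ_k (x_{k,i} - mean_i) · (x_{k,j} - mean_j), with n-1 = 4.
  S[X_1,X_1] = ((1)·(1) + (1)·(1) + (0)·(0) + (-3)·(-3) + (1)·(1)) / 4 = 12/4 = 3
  S[X_1,X_2] = ((1)·(4.2) + (1)·(-1.8) + (0)·(-2.8) + (-3)·(1.2) + (1)·(-0.8)) / 4 = -2/4 = -0.5
  S[X_2,X_2] = ((4.2)·(4.2) + (-1.8)·(-1.8) + (-2.8)·(-2.8) + (1.2)·(1.2) + (-0.8)·(-0.8)) / 4 = 30.8/4 = 7.7

S is symmetric (S[j,i] = S[i,j]). Assembling:

S = [[3, -0.5],
 [-0.5, 7.7]]


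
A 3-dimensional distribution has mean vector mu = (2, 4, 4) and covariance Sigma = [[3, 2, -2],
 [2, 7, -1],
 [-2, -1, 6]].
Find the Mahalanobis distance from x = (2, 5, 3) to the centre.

Step 1 — centre the observation: (x - mu) = (0, 1, -1).

Step 2 — invert Sigma (cofactor / det for 3×3, or solve directly):
  Sigma^{-1} = [[0.519, -0.1266, 0.1519],
 [-0.1266, 0.1772, -0.0127],
 [0.1519, -0.0127, 0.2152]].

Step 3 — form the quadratic (x - mu)^T · Sigma^{-1} · (x - mu):
  Sigma^{-1} · (x - mu) = (-0.2785, 0.1899, -0.2278).
  (x - mu)^T · [Sigma^{-1} · (x - mu)] = (0)·(-0.2785) + (1)·(0.1899) + (-1)·(-0.2278) = 0.4177.

Step 4 — take square root: d = √(0.4177) ≈ 0.6463.

d(x, mu) = √(0.4177) ≈ 0.6463


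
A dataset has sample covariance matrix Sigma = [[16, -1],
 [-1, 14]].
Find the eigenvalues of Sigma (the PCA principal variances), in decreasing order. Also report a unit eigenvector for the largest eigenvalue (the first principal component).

Step 1 — characteristic polynomial of 2×2 Sigma:
  det(Sigma - λI) = λ² - trace · λ + det = 0.
  trace = 16 + 14 = 30, det = 16·14 - (-1)² = 223.
Step 2 — discriminant:
  Δ = trace² - 4·det = 900 - 892 = 8.
Step 3 — eigenvalues:
  λ = (trace ± √Δ)/2 = (30 ± 2.8284)/2,
  λ_1 = 16.4142,  λ_2 = 13.5858.

Step 4 — unit eigenvector for λ_1: solve (Sigma - λ_1 I)v = 0. First row:
  (16 - 16.4142)·v_x + (-1)·v_y = 0, i.e. (-0.4142)·v_x + (-1)·v_y = 0,
  so v ∝ (b, λ_1 - a) = (-1, 0.4142); multiply by -1 so the first entry is positive: u = (1, -0.4142).
  ||u|| = √((1)² + (-0.4142)²) = √(1.1716) ≈ 1.0824,
  v_1 = u/||u|| ≈ (0.9239, -0.3827) (||v_1|| = 1).

λ_1 = 16.4142,  λ_2 = 13.5858;  v_1 ≈ (0.9239, -0.3827)


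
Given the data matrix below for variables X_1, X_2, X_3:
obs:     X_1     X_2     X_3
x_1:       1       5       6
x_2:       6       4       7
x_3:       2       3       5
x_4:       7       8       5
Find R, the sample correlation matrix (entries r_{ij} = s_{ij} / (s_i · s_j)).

Step 1 — column means:
  mean(X_1) = (1 + 6 + 2 + 7) / 4 = 16/4 = 4
  mean(X_2) = (5 + 4 + 3 + 8) / 4 = 20/4 = 5
  mean(X_3) = (6 + 7 + 5 + 5) / 4 = 23/4 = 5.75

Step 2 — sample variances and covariances s[i,j] = (1/(n-1)) · Σ_k (x_{k,i} - mean_i) · (x_{k,j} - mean_j), with n-1 = 3:
  s[X_1,X_1] = ((-3)·(-3) + (2)·(2) + (-2)·(-2) + (3)·(3)) / 3 = 26/3 = 8.6667
  s[X_1,X_2] = ((-3)·(0) + (2)·(-1) + (-2)·(-2) + (3)·(3)) / 3 = 11/3 = 3.6667
  s[X_1,X_3] = ((-3)·(0.25) + (2)·(1.25) + (-2)·(-0.75) + (3)·(-0.75)) / 3 = 1/3 = 0.3333
  s[X_2,X_2] = ((0)·(0) + (-1)·(-1) + (-2)·(-2) + (3)·(3)) / 3 = 14/3 = 4.6667
  s[X_2,X_3] = ((0)·(0.25) + (-1)·(1.25) + (-2)·(-0.75) + (3)·(-0.75)) / 3 = -2/3 = -0.6667
  s[X_3,X_3] = ((0.25)·(0.25) + (1.25)·(1.25) + (-0.75)·(-0.75) + (-0.75)·(-0.75)) / 3 = 2.75/3 = 0.9167
  Sample standard deviations s_i = √(s[i,i]):
  s(X_1) = √(8.6667) = 2.9439
  s(X_2) = √(4.6667) = 2.1602
  s(X_3) = √(0.9167) = 0.9574

Step 3 — r_{ij} = s_{ij} / (s_i · s_j):
  r[X_1,X_1] = 1 (diagonal).
  r[X_1,X_2] = 3.6667 / (2.9439 · 2.1602) = 3.6667 / 6.3596 = 0.5766
  r[X_1,X_3] = 0.3333 / (2.9439 · 0.9574) = 0.3333 / 2.8186 = 0.1183
  r[X_2,X_2] = 1 (diagonal).
  r[X_2,X_3] = -0.6667 / (2.1602 · 0.9574) = -0.6667 / 2.0683 = -0.3223
  r[X_3,X_3] = 1 (diagonal).

R is symmetric with unit diagonal. Assembling:

R = [[1, 0.5766, 0.1183],
 [0.5766, 1, -0.3223],
 [0.1183, -0.3223, 1]]


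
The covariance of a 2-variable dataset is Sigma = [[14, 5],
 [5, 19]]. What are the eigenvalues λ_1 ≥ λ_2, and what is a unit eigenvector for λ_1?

Step 1 — characteristic polynomial of 2×2 Sigma:
  det(Sigma - λI) = λ² - trace · λ + det = 0.
  trace = 14 + 19 = 33, det = 14·19 - (5)² = 241.
Step 2 — discriminant:
  Δ = trace² - 4·det = 1089 - 964 = 125.
Step 3 — eigenvalues:
  λ = (trace ± √Δ)/2 = (33 ± 11.1803)/2,
  λ_1 = 22.0902,  λ_2 = 10.9098.

Step 4 — unit eigenvector for λ_1: solve (Sigma - λ_1 I)v = 0. First row:
  (14 - 22.0902)·v_x + (5)·v_y = 0, i.e. (-8.0902)·v_x + (5)·v_y = 0,
  so v ∝ (b, λ_1 - a) = (5, 8.0902) = u.
  ||u|| = √((5)² + (8.0902)²) = √(90.4508) ≈ 9.5106,
  v_1 = u/||u|| ≈ (0.5257, 0.8507) (||v_1|| = 1).

λ_1 = 22.0902,  λ_2 = 10.9098;  v_1 ≈ (0.5257, 0.8507)


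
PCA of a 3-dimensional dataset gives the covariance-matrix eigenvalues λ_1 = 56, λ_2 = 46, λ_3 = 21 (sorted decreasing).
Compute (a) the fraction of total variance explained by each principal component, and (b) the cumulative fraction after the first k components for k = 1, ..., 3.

Step 1 — total variance = trace(Sigma) = Σ λ_i = 56 + 46 + 21 = 123.

Step 2 — fraction explained by component i = λ_i / Σ λ:
  PC1: 56/123 = 0.4553
  PC2: 46/123 = 0.374
  PC3: 21/123 = 0.1707

Step 3 — cumulative fraction after k components = (λ_1 + ... + λ_k) / Σ λ:
  k = 1: 56/123 = 0.4553
  k = 2: (56 + 46)/123 = 102/123 = 0.8293
  k = 3: (56 + 46 + 21)/123 = 123/123 = 1

Summary (fraction, with percent):

explained: PC1 0.4553 (45.53%), PC2 0.374 (37.4%), PC3 0.1707 (17.07%);  cumulative: 0.4553, 0.8293, 1


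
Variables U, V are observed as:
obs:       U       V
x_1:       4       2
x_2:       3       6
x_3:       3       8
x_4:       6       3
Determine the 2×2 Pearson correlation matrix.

Step 1 — column means:
  mean(U) = (4 + 3 + 3 + 6) / 4 = 16/4 = 4
  mean(V) = (2 + 6 + 8 + 3) / 4 = 19/4 = 4.75

Step 2 — sample variances and covariances s[i,j] = (1/(n-1)) · Σ_k (x_{k,i} - mean_i) · (x_{k,j} - mean_j), with n-1 = 3:
  s[U,U] = ((0)·(0) + (-1)·(-1) + (-1)·(-1) + (2)·(2)) / 3 = 6/3 = 2
  s[U,V] = ((0)·(-2.75) + (-1)·(1.25) + (-1)·(3.25) + (2)·(-1.75)) / 3 = -8/3 = -2.6667
  s[V,V] = ((-2.75)·(-2.75) + (1.25)·(1.25) + (3.25)·(3.25) + (-1.75)·(-1.75)) / 3 = 22.75/3 = 7.5833
  Sample standard deviations s_i = √(s[i,i]):
  s(U) = √(2) = 1.4142
  s(V) = √(7.5833) = 2.7538

Step 3 — r_{ij} = s_{ij} / (s_i · s_j):
  r[U,U] = 1 (diagonal).
  r[U,V] = -2.6667 / (1.4142 · 2.7538) = -2.6667 / 3.8944 = -0.6847
  r[V,V] = 1 (diagonal).

R is symmetric with unit diagonal. Assembling:

R = [[1, -0.6847],
 [-0.6847, 1]]


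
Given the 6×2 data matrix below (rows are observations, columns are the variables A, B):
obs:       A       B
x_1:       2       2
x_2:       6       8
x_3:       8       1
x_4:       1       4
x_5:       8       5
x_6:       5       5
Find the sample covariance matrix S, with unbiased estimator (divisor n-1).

Step 1 — column means:
  mean(A) = (2 + 6 + 8 + 1 + 8 + 5) / 6 = 30/6 = 5
  mean(B) = (2 + 8 + 1 + 4 + 5 + 5) / 6 = 25/6 = 4.1667

Step 2 — sample covariance S[i,j] = (1/(n-1)) · Σ_k (x_{k,i} - mean_i) · (x_{k,j} - mean_j), with n-1 = 5.
  S[A,A] = ((-3)·(-3) + (1)·(1) + (3)·(3) + (-4)·(-4) + (3)·(3) + (0)·(0)) / 5 = 44/5 = 8.8
  S[A,B] = ((-3)·(-2.1667) + (1)·(3.8333) + (3)·(-3.1667) + (-4)·(-0.1667) + (3)·(0.8333) + (0)·(0.8333)) / 5 = 4/5 = 0.8
  S[B,B] = ((-2.1667)·(-2.1667) + (3.8333)·(3.8333) + (-3.1667)·(-3.1667) + (-0.1667)·(-0.1667) + (0.8333)·(0.8333) + (0.8333)·(0.8333)) / 5 = 30.8333/5 = 6.1667

S is symmetric (S[j,i] = S[i,j]). Assembling:

S = [[8.8, 0.8],
 [0.8, 6.1667]]


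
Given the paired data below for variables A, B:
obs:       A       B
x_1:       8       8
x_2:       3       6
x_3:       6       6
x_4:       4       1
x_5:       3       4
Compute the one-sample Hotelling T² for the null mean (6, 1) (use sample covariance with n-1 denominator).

Step 1 — sample mean vector:
  mean(A) = (8 + 3 + 6 + 4 + 3) / 5 = 24/5 = 4.8
  mean(B) = (8 + 6 + 6 + 1 + 4) / 5 = 25/5 = 5
  x̄ = (4.8, 5),  deviation x̄ - mu_0 = (4.8, 5) - (6, 1) = (-1.2, 4).

Step 2 — sample covariance matrix, S[i,j] = (1/(n-1)) · Σ_k (x_{k,i} - mean_i) · (x_{k,j} - mean_j), divisor n-1 = 4:
  S[A,A] = ((3.2)·(3.2) + (-1.8)·(-1.8) + (1.2)·(1.2) + (-0.8)·(-0.8) + (-1.8)·(-1.8)) / 4 = 18.8/4 = 4.7
  S[A,B] = ((3.2)·(3) + (-1.8)·(1) + (1.2)·(1) + (-0.8)·(-4) + (-1.8)·(-1)) / 4 = 14/4 = 3.5
  S[B,B] = ((3)·(3) + (1)·(1) + (1)·(1) + (-4)·(-4) + (-1)·(-1)) / 4 = 28/4 = 7
  S = [[4.7, 3.5],
 [3.5, 7]].

Step 3 — invert S. det(S) = 4.7·7 - (3.5)² = 20.65.
  S^{-1} = (1/det) · [[d, -b], [-b, a]] = [[0.339, -0.1695],
 [-0.1695, 0.2276]].

Step 4 — quadratic form (x̄ - mu_0)^T · S^{-1} · (x̄ - mu_0):
  S^{-1} · (x̄ - mu_0) = (-1.0847, 1.1138),
  (x̄ - mu_0)^T · [...] = (-1.2)·(-1.0847) + (4)·(1.1138) = 5.7569.

Step 5 — scale by n: T² = 5 · 5.7569 = 28.7845.

T² ≈ 28.7845


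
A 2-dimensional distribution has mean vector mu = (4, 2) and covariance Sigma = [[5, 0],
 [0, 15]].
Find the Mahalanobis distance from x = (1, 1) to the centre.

Step 1 — centre the observation: (x - mu) = (-3, -1).

Step 2 — invert Sigma. det(Sigma) = 5·15 - (0)² = 75.
  Sigma^{-1} = (1/det) · [[d, -b], [-b, a]] = [[0.2, 0],
 [0, 0.0667]].

Step 3 — form the quadratic (x - mu)^T · Sigma^{-1} · (x - mu):
  Sigma^{-1} · (x - mu) = (-0.6, -0.0667).
  (x - mu)^T · [Sigma^{-1} · (x - mu)] = (-3)·(-0.6) + (-1)·(-0.0667) = 1.8667.

Step 4 — take square root: d = √(1.8667) ≈ 1.3663.

d(x, mu) = √(1.8667) ≈ 1.3663


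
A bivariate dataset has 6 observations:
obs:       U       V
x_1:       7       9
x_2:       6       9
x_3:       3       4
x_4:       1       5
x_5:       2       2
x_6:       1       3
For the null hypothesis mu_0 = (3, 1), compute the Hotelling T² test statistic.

Step 1 — sample mean vector:
  mean(U) = (7 + 6 + 3 + 1 + 2 + 1) / 6 = 20/6 = 3.3333
  mean(V) = (9 + 9 + 4 + 5 + 2 + 3) / 6 = 32/6 = 5.3333
  x̄ = (3.3333, 5.3333),  deviation x̄ - mu_0 = (3.3333, 5.3333) - (3, 1) = (0.3333, 4.3333).

Step 2 — sample covariance matrix, S[i,j] = (1/(n-1)) · Σ_k (x_{k,i} - mean_i) · (x_{k,j} - mean_j), divisor n-1 = 5:
  S[U,U] = ((3.6667)·(3.6667) + (2.6667)·(2.6667) + (-0.3333)·(-0.3333) + (-2.3333)·(-2.3333) + (-1.3333)·(-1.3333) + (-2.3333)·(-2.3333)) / 5 = 33.3333/5 = 6.6667
  S[U,V] = ((3.6667)·(3.6667) + (2.6667)·(3.6667) + (-0.3333)·(-1.3333) + (-2.3333)·(-0.3333) + (-1.3333)·(-3.3333) + (-2.3333)·(-2.3333)) / 5 = 34.3333/5 = 6.8667
  S[V,V] = ((3.6667)·(3.6667) + (3.6667)·(3.6667) + (-1.3333)·(-1.3333) + (-0.3333)·(-0.3333) + (-3.3333)·(-3.3333) + (-2.3333)·(-2.3333)) / 5 = 45.3333/5 = 9.0667
  S = [[6.6667, 6.8667],
 [6.8667, 9.0667]].

Step 3 — invert S. det(S) = 6.6667·9.0667 - (6.8667)² = 13.2933.
  S^{-1} = (1/det) · [[d, -b], [-b, a]] = [[0.682, -0.5165],
 [-0.5165, 0.5015]].

Step 4 — quadratic form (x̄ - mu_0)^T · S^{-1} · (x̄ - mu_0):
  S^{-1} · (x̄ - mu_0) = (-2.011, 2.001),
  (x̄ - mu_0)^T · [...] = (0.3333)·(-2.011) + (4.3333)·(2.001) = 8.0007.

Step 5 — scale by n: T² = 6 · 8.0007 = 48.004.

T² ≈ 48.004


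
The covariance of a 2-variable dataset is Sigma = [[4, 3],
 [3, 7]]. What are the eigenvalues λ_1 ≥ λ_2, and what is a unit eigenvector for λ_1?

Step 1 — characteristic polynomial of 2×2 Sigma:
  det(Sigma - λI) = λ² - trace · λ + det = 0.
  trace = 4 + 7 = 11, det = 4·7 - (3)² = 19.
Step 2 — discriminant:
  Δ = trace² - 4·det = 121 - 76 = 45.
Step 3 — eigenvalues:
  λ = (trace ± √Δ)/2 = (11 ± 6.7082)/2,
  λ_1 = 8.8541,  λ_2 = 2.1459.

Step 4 — unit eigenvector for λ_1: solve (Sigma - λ_1 I)v = 0. First row:
  (4 - 8.8541)·v_x + (3)·v_y = 0, i.e. (-4.8541)·v_x + (3)·v_y = 0,
  so v ∝ (b, λ_1 - a) = (3, 4.8541) = u.
  ||u|| = √((3)² + (4.8541)²) = √(32.5623) ≈ 5.7063,
  v_1 = u/||u|| ≈ (0.5257, 0.8507) (||v_1|| = 1).

λ_1 = 8.8541,  λ_2 = 2.1459;  v_1 ≈ (0.5257, 0.8507)


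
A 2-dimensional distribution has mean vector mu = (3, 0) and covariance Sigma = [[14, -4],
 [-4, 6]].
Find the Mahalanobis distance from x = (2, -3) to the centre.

Step 1 — centre the observation: (x - mu) = (-1, -3).

Step 2 — invert Sigma. det(Sigma) = 14·6 - (-4)² = 68.
  Sigma^{-1} = (1/det) · [[d, -b], [-b, a]] = [[0.0882, 0.0588],
 [0.0588, 0.2059]].

Step 3 — form the quadratic (x - mu)^T · Sigma^{-1} · (x - mu):
  Sigma^{-1} · (x - mu) = (-0.2647, -0.6765).
  (x - mu)^T · [Sigma^{-1} · (x - mu)] = (-1)·(-0.2647) + (-3)·(-0.6765) = 2.2941.

Step 4 — take square root: d = √(2.2941) ≈ 1.5146.

d(x, mu) = √(2.2941) ≈ 1.5146


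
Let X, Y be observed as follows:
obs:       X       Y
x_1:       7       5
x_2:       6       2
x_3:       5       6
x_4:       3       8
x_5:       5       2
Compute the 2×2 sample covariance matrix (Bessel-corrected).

Step 1 — column means:
  mean(X) = (7 + 6 + 5 + 3 + 5) / 5 = 26/5 = 5.2
  mean(Y) = (5 + 2 + 6 + 8 + 2) / 5 = 23/5 = 4.6

Step 2 — sample covariance S[i,j] = (1/(n-1)) · Σ_k (x_{k,i} - mean_i) · (x_{k,j} - mean_j), with n-1 = 4.
  S[X,X] = ((1.8)·(1.8) + (0.8)·(0.8) + (-0.2)·(-0.2) + (-2.2)·(-2.2) + (-0.2)·(-0.2)) / 4 = 8.8/4 = 2.2
  S[X,Y] = ((1.8)·(0.4) + (0.8)·(-2.6) + (-0.2)·(1.4) + (-2.2)·(3.4) + (-0.2)·(-2.6)) / 4 = -8.6/4 = -2.15
  S[Y,Y] = ((0.4)·(0.4) + (-2.6)·(-2.6) + (1.4)·(1.4) + (3.4)·(3.4) + (-2.6)·(-2.6)) / 4 = 27.2/4 = 6.8

S is symmetric (S[j,i] = S[i,j]). Assembling:

S = [[2.2, -2.15],
 [-2.15, 6.8]]


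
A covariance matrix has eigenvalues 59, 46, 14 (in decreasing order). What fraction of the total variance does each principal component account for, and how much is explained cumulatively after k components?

Step 1 — total variance = trace(Sigma) = Σ λ_i = 59 + 46 + 14 = 119.

Step 2 — fraction explained by component i = λ_i / Σ λ:
  PC1: 59/119 = 0.4958
  PC2: 46/119 = 0.3866
  PC3: 14/119 = 0.1176

Step 3 — cumulative fraction after k components = (λ_1 + ... + λ_k) / Σ λ:
  k = 1: 59/119 = 0.4958
  k = 2: (59 + 46)/119 = 105/119 = 0.8824
  k = 3: (59 + 46 + 14)/119 = 119/119 = 1

Summary (fraction, with percent):

explained: PC1 0.4958 (49.58%), PC2 0.3866 (38.66%), PC3 0.1176 (11.76%);  cumulative: 0.4958, 0.8824, 1


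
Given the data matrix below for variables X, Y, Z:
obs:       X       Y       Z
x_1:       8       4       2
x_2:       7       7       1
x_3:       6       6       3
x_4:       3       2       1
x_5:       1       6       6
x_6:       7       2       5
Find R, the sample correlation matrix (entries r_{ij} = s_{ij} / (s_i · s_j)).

Step 1 — column means:
  mean(X) = (8 + 7 + 6 + 3 + 1 + 7) / 6 = 32/6 = 5.3333
  mean(Y) = (4 + 7 + 6 + 2 + 6 + 2) / 6 = 27/6 = 4.5
  mean(Z) = (2 + 1 + 3 + 1 + 6 + 5) / 6 = 18/6 = 3

Step 2 — sample variances and covariances s[i,j] = (1/(n-1)) · Σ_k (x_{k,i} - mean_i) · (x_{k,j} - mean_j), with n-1 = 5:
  s[X,X] = ((2.6667)·(2.6667) + (1.6667)·(1.6667) + (0.6667)·(0.6667) + (-2.3333)·(-2.3333) + (-4.3333)·(-4.3333) + (1.6667)·(1.6667)) / 5 = 37.3333/5 = 7.4667
  s[X,Y] = ((2.6667)·(-0.5) + (1.6667)·(2.5) + (0.6667)·(1.5) + (-2.3333)·(-2.5) + (-4.3333)·(1.5) + (1.6667)·(-2.5)) / 5 = -1/5 = -0.2
  s[X,Z] = ((2.6667)·(-1) + (1.6667)·(-2) + (0.6667)·(0) + (-2.3333)·(-2) + (-4.3333)·(3) + (1.6667)·(2)) / 5 = -11/5 = -2.2
  s[Y,Y] = ((-0.5)·(-0.5) + (2.5)·(2.5) + (1.5)·(1.5) + (-2.5)·(-2.5) + (1.5)·(1.5) + (-2.5)·(-2.5)) / 5 = 23.5/5 = 4.7
  s[Y,Z] = ((-0.5)·(-1) + (2.5)·(-2) + (1.5)·(0) + (-2.5)·(-2) + (1.5)·(3) + (-2.5)·(2)) / 5 = 0/5 = 0
  s[Z,Z] = ((-1)·(-1) + (-2)·(-2) + (0)·(0) + (-2)·(-2) + (3)·(3) + (2)·(2)) / 5 = 22/5 = 4.4
  Sample standard deviations s_i = √(s[i,i]):
  s(X) = √(7.4667) = 2.7325
  s(Y) = √(4.7) = 2.1679
  s(Z) = √(4.4) = 2.0976

Step 3 — r_{ij} = s_{ij} / (s_i · s_j):
  r[X,X] = 1 (diagonal).
  r[X,Y] = -0.2 / (2.7325 · 2.1679) = -0.2 / 5.924 = -0.0338
  r[X,Z] = -2.2 / (2.7325 · 2.0976) = -2.2 / 5.7318 = -0.3838
  r[Y,Y] = 1 (diagonal).
  r[Y,Z] = 0 / (2.1679 · 2.0976) = 0 / 4.5475 = 0
  r[Z,Z] = 1 (diagonal).

R is symmetric with unit diagonal. Assembling:

R = [[1, -0.0338, -0.3838],
 [-0.0338, 1, 0],
 [-0.3838, 0, 1]]


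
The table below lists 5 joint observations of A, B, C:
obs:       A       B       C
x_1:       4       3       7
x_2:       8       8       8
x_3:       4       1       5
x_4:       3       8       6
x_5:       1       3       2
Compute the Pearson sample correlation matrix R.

Step 1 — column means:
  mean(A) = (4 + 8 + 4 + 3 + 1) / 5 = 20/5 = 4
  mean(B) = (3 + 8 + 1 + 8 + 3) / 5 = 23/5 = 4.6
  mean(C) = (7 + 8 + 5 + 6 + 2) / 5 = 28/5 = 5.6

Step 2 — sample variances and covariances s[i,j] = (1/(n-1)) · Σ_k (x_{k,i} - mean_i) · (x_{k,j} - mean_j), with n-1 = 4:
  s[A,A] = ((0)·(0) + (4)·(4) + (0)·(0) + (-1)·(-1) + (-3)·(-3)) / 4 = 26/4 = 6.5
  s[A,B] = ((0)·(-1.6) + (4)·(3.4) + (0)·(-3.6) + (-1)·(3.4) + (-3)·(-1.6)) / 4 = 15/4 = 3.75
  s[A,C] = ((0)·(1.4) + (4)·(2.4) + (0)·(-0.6) + (-1)·(0.4) + (-3)·(-3.6)) / 4 = 20/4 = 5
  s[B,B] = ((-1.6)·(-1.6) + (3.4)·(3.4) + (-3.6)·(-3.6) + (3.4)·(3.4) + (-1.6)·(-1.6)) / 4 = 41.2/4 = 10.3
  s[B,C] = ((-1.6)·(1.4) + (3.4)·(2.4) + (-3.6)·(-0.6) + (3.4)·(0.4) + (-1.6)·(-3.6)) / 4 = 15.2/4 = 3.8
  s[C,C] = ((1.4)·(1.4) + (2.4)·(2.4) + (-0.6)·(-0.6) + (0.4)·(0.4) + (-3.6)·(-3.6)) / 4 = 21.2/4 = 5.3
  Sample standard deviations s_i = √(s[i,i]):
  s(A) = √(6.5) = 2.5495
  s(B) = √(10.3) = 3.2094
  s(C) = √(5.3) = 2.3022

Step 3 — r_{ij} = s_{ij} / (s_i · s_j):
  r[A,A] = 1 (diagonal).
  r[A,B] = 3.75 / (2.5495 · 3.2094) = 3.75 / 8.1823 = 0.4583
  r[A,C] = 5 / (2.5495 · 2.3022) = 5 / 5.8694 = 0.8519
  r[B,B] = 1 (diagonal).
  r[B,C] = 3.8 / (3.2094 · 2.3022) = 3.8 / 7.3885 = 0.5143
  r[C,C] = 1 (diagonal).

R is symmetric with unit diagonal. Assembling:

R = [[1, 0.4583, 0.8519],
 [0.4583, 1, 0.5143],
 [0.8519, 0.5143, 1]]


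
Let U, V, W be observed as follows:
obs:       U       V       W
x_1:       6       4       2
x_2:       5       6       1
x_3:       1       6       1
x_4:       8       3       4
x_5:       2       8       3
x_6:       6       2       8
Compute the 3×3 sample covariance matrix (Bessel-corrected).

Step 1 — column means:
  mean(U) = (6 + 5 + 1 + 8 + 2 + 6) / 6 = 28/6 = 4.6667
  mean(V) = (4 + 6 + 6 + 3 + 8 + 2) / 6 = 29/6 = 4.8333
  mean(W) = (2 + 1 + 1 + 4 + 3 + 8) / 6 = 19/6 = 3.1667

Step 2 — sample covariance S[i,j] = (1/(n-1)) · Σ_k (x_{k,i} - mean_i) · (x_{k,j} - mean_j), with n-1 = 5.
  S[U,U] = ((1.3333)·(1.3333) + (0.3333)·(0.3333) + (-3.6667)·(-3.6667) + (3.3333)·(3.3333) + (-2.6667)·(-2.6667) + (1.3333)·(1.3333)) / 5 = 35.3333/5 = 7.0667
  S[U,V] = ((1.3333)·(-0.8333) + (0.3333)·(1.1667) + (-3.6667)·(1.1667) + (3.3333)·(-1.8333) + (-2.6667)·(3.1667) + (1.3333)·(-2.8333)) / 5 = -23.3333/5 = -4.6667
  S[U,W] = ((1.3333)·(-1.1667) + (0.3333)·(-2.1667) + (-3.6667)·(-2.1667) + (3.3333)·(0.8333) + (-2.6667)·(-0.1667) + (1.3333)·(4.8333)) / 5 = 15.3333/5 = 3.0667
  S[V,V] = ((-0.8333)·(-0.8333) + (1.1667)·(1.1667) + (1.1667)·(1.1667) + (-1.8333)·(-1.8333) + (3.1667)·(3.1667) + (-2.8333)·(-2.8333)) / 5 = 24.8333/5 = 4.9667
  S[V,W] = ((-0.8333)·(-1.1667) + (1.1667)·(-2.1667) + (1.1667)·(-2.1667) + (-1.8333)·(0.8333) + (3.1667)·(-0.1667) + (-2.8333)·(4.8333)) / 5 = -19.8333/5 = -3.9667
  S[W,W] = ((-1.1667)·(-1.1667) + (-2.1667)·(-2.1667) + (-2.1667)·(-2.1667) + (0.8333)·(0.8333) + (-0.1667)·(-0.1667) + (4.8333)·(4.8333)) / 5 = 34.8333/5 = 6.9667

S is symmetric (S[j,i] = S[i,j]). Assembling:

S = [[7.0667, -4.6667, 3.0667],
 [-4.6667, 4.9667, -3.9667],
 [3.0667, -3.9667, 6.9667]]


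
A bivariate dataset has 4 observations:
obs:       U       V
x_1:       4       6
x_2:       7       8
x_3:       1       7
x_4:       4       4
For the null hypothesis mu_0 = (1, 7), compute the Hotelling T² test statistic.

Step 1 — sample mean vector:
  mean(U) = (4 + 7 + 1 + 4) / 4 = 16/4 = 4
  mean(V) = (6 + 8 + 7 + 4) / 4 = 25/4 = 6.25
  x̄ = (4, 6.25),  deviation x̄ - mu_0 = (4, 6.25) - (1, 7) = (3, -0.75).

Step 2 — sample covariance matrix, S[i,j] = (1/(n-1)) · Σ_k (x_{k,i} - mean_i) · (x_{k,j} - mean_j), divisor n-1 = 3:
  S[U,U] = ((0)·(0) + (3)·(3) + (-3)·(-3) + (0)·(0)) / 3 = 18/3 = 6
  S[U,V] = ((0)·(-0.25) + (3)·(1.75) + (-3)·(0.75) + (0)·(-2.25)) / 3 = 3/3 = 1
  S[V,V] = ((-0.25)·(-0.25) + (1.75)·(1.75) + (0.75)·(0.75) + (-2.25)·(-2.25)) / 3 = 8.75/3 = 2.9167
  S = [[6, 1],
 [1, 2.9167]].

Step 3 — invert S. det(S) = 6·2.9167 - (1)² = 16.5.
  S^{-1} = (1/det) · [[d, -b], [-b, a]] = [[0.1768, -0.0606],
 [-0.0606, 0.3636]].

Step 4 — quadratic form (x̄ - mu_0)^T · S^{-1} · (x̄ - mu_0):
  S^{-1} · (x̄ - mu_0) = (0.5758, -0.4545),
  (x̄ - mu_0)^T · [...] = (3)·(0.5758) + (-0.75)·(-0.4545) = 2.0682.

Step 5 — scale by n: T² = 4 · 2.0682 = 8.2727.

T² ≈ 8.2727


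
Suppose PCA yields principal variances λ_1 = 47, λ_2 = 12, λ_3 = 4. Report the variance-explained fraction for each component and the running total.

Step 1 — total variance = trace(Sigma) = Σ λ_i = 47 + 12 + 4 = 63.

Step 2 — fraction explained by component i = λ_i / Σ λ:
  PC1: 47/63 = 0.746
  PC2: 12/63 = 0.1905
  PC3: 4/63 = 0.0635

Step 3 — cumulative fraction after k components = (λ_1 + ... + λ_k) / Σ λ:
  k = 1: 47/63 = 0.746
  k = 2: (47 + 12)/63 = 59/63 = 0.9365
  k = 3: (47 + 12 + 4)/63 = 63/63 = 1

Summary (fraction, with percent):

explained: PC1 0.746 (74.6%), PC2 0.1905 (19.05%), PC3 0.0635 (6.35%);  cumulative: 0.746, 0.9365, 1


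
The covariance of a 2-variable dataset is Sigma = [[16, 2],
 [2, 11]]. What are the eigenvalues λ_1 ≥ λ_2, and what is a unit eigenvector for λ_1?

Step 1 — characteristic polynomial of 2×2 Sigma:
  det(Sigma - λI) = λ² - trace · λ + det = 0.
  trace = 16 + 11 = 27, det = 16·11 - (2)² = 172.
Step 2 — discriminant:
  Δ = trace² - 4·det = 729 - 688 = 41.
Step 3 — eigenvalues:
  λ = (trace ± √Δ)/2 = (27 ± 6.4031)/2,
  λ_1 = 16.7016,  λ_2 = 10.2984.

Step 4 — unit eigenvector for λ_1: solve (Sigma - λ_1 I)v = 0. First row:
  (16 - 16.7016)·v_x + (2)·v_y = 0, i.e. (-0.7016)·v_x + (2)·v_y = 0,
  so v ∝ (b, λ_1 - a) = (2, 0.7016) = u.
  ||u|| = √((2)² + (0.7016)²) = √(4.4922) ≈ 2.1195,
  v_1 = u/||u|| ≈ (0.9436, 0.331) (||v_1|| = 1).

λ_1 = 16.7016,  λ_2 = 10.2984;  v_1 ≈ (0.9436, 0.331)


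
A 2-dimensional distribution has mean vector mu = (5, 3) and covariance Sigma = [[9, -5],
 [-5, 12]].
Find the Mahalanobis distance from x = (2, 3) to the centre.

Step 1 — centre the observation: (x - mu) = (-3, 0).

Step 2 — invert Sigma. det(Sigma) = 9·12 - (-5)² = 83.
  Sigma^{-1} = (1/det) · [[d, -b], [-b, a]] = [[0.1446, 0.0602],
 [0.0602, 0.1084]].

Step 3 — form the quadratic (x - mu)^T · Sigma^{-1} · (x - mu):
  Sigma^{-1} · (x - mu) = (-0.4337, -0.1807).
  (x - mu)^T · [Sigma^{-1} · (x - mu)] = (-3)·(-0.4337) + (0)·(-0.1807) = 1.3012.

Step 4 — take square root: d = √(1.3012) ≈ 1.1407.

d(x, mu) = √(1.3012) ≈ 1.1407


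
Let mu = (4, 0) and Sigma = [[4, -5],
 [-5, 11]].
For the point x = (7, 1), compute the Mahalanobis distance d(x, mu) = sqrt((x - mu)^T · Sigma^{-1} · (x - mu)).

Step 1 — centre the observation: (x - mu) = (3, 1).

Step 2 — invert Sigma. det(Sigma) = 4·11 - (-5)² = 19.
  Sigma^{-1} = (1/det) · [[d, -b], [-b, a]] = [[0.5789, 0.2632],
 [0.2632, 0.2105]].

Step 3 — form the quadratic (x - mu)^T · Sigma^{-1} · (x - mu):
  Sigma^{-1} · (x - mu) = (2, 1).
  (x - mu)^T · [Sigma^{-1} · (x - mu)] = (3)·(2) + (1)·(1) = 7.

Step 4 — take square root: d = √(7) ≈ 2.6458.

d(x, mu) = √(7) ≈ 2.6458


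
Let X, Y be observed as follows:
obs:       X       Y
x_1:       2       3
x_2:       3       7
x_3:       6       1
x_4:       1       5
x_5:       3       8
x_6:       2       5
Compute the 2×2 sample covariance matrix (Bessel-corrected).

Step 1 — column means:
  mean(X) = (2 + 3 + 6 + 1 + 3 + 2) / 6 = 17/6 = 2.8333
  mean(Y) = (3 + 7 + 1 + 5 + 8 + 5) / 6 = 29/6 = 4.8333

Step 2 — sample covariance S[i,j] = (1/(n-1)) · Σ_k (x_{k,i} - mean_i) · (x_{k,j} - mean_j), with n-1 = 5.
  S[X,X] = ((-0.8333)·(-0.8333) + (0.1667)·(0.1667) + (3.1667)·(3.1667) + (-1.8333)·(-1.8333) + (0.1667)·(0.1667) + (-0.8333)·(-0.8333)) / 5 = 14.8333/5 = 2.9667
  S[X,Y] = ((-0.8333)·(-1.8333) + (0.1667)·(2.1667) + (3.1667)·(-3.8333) + (-1.8333)·(0.1667) + (0.1667)·(3.1667) + (-0.8333)·(0.1667)) / 5 = -10.1667/5 = -2.0333
  S[Y,Y] = ((-1.8333)·(-1.8333) + (2.1667)·(2.1667) + (-3.8333)·(-3.8333) + (0.1667)·(0.1667) + (3.1667)·(3.1667) + (0.1667)·(0.1667)) / 5 = 32.8333/5 = 6.5667

S is symmetric (S[j,i] = S[i,j]). Assembling:

S = [[2.9667, -2.0333],
 [-2.0333, 6.5667]]
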